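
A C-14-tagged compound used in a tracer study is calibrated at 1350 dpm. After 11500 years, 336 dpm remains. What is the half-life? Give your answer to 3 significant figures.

5730 years

A/A₀ = 336/1350 ≈ 0.24889.
n = log₂(4.0179) ≈ 2.0064 half-lives elapsed in 11500 years.
t½ = 11500/2.0064 ≈ 5731.6 years.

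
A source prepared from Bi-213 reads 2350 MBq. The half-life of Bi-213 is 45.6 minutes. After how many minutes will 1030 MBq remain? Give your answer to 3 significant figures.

54.3 minutes

Fraction remaining = 1030/2350 ≈ 0.4383.
n = log₂(2350/1030) = ln(2.2816)/ln 2 ≈ 1.19 half-lives.
t = n × t½ = 1.19 × 45.6 ≈ 54.265 minutes.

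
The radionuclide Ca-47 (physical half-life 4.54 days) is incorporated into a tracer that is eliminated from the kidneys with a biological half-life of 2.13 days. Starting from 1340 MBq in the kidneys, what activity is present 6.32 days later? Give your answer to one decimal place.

1/t_eff = 1/t_phys + 1/t_biol = 1/4.54 + 1/2.13 = 0.68975 per day.
t_eff = 4.54 × 2.13 / (4.54 + 2.13) ≈ 1.4498 days.
Remaining = 1340 × (1/2)^(6.32/1.4498) = 1340 × (1/2)^4.3592 ≈ 65.291 MBq.

65.3 MBq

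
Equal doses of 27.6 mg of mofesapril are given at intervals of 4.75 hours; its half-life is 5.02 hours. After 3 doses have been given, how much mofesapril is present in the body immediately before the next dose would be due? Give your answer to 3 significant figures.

The 3 doses were given 14.25, 9.5, 4.75 hours ago.
Total = 27.6·(1/2)^(14.25/5.02) + 27.6·(1/2)^(9.5/5.02) + 27.6·(1/2)^(4.75/5.02)
      = 3.8583 + 7.4341 + 14.324 ≈ 25.617 mg.

25.6 mg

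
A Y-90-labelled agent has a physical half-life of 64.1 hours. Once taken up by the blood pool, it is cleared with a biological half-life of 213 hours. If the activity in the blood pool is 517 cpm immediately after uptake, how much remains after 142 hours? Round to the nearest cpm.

70 cpm

1/t_eff = 1/t_phys + 1/t_biol = 1/64.1 + 1/213 = 0.020295 per hour.
t_eff = 64.1 × 213 / (64.1 + 213) ≈ 49.272 hours.
Remaining = 517 × (1/2)^(142/49.272) = 517 × (1/2)^2.882 ≈ 70.135 cpm.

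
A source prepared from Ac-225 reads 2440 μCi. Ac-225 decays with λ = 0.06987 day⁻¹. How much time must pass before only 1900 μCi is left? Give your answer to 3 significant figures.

t½ = ln 2 / λ = 0.69315 / 0.06987 ≈ 9.9205 days.
Fraction remaining = 1900/2440 ≈ 0.77869.
n = log₂(2440/1900) = ln(1.2842)/ln 2 ≈ 0.36088 half-lives.
t = n × t½ = 0.36088 × 9.9205 ≈ 3.5801 days.

3.58 days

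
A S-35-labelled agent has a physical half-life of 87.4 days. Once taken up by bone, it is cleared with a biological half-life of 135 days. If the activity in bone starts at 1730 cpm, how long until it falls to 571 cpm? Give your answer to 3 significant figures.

1/t_eff = 1/t_phys + 1/t_biol = 1/87.4 + 1/135 = 0.018849 per day.
t_eff = 87.4 × 135 / (87.4 + 135) ≈ 53.053 days.
n = log₂(1730/571) ≈ 1.5992; t = 1.5992 × 53.053 ≈ 84.843 days.

84.8 days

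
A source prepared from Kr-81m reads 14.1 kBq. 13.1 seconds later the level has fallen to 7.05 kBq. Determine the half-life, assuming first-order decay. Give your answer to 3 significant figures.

13.1 seconds

A/A₀ = 7.05/14.1 ≈ 0.5.
n = log₂(2) ≈ 1 half-life elapsed in 13.1 seconds.
t½ = 13.1/1 ≈ 13.1 seconds.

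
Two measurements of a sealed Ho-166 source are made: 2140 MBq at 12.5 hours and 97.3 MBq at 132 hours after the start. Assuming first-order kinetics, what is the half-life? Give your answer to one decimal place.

26.8 hours

Over Δt = 132 − 12.5 = 119.5 hours, the level fell by a factor of 2140/97.3 ≈ 21.994.
n = log₂(21.994) ≈ 4.459 half-lives, so t½ = 119.5/4.459 ≈ 26.8 hours.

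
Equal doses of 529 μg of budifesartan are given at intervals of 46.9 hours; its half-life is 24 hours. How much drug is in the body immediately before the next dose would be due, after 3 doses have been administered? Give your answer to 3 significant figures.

181 μg

The 3 doses were given 140.7, 93.8, 46.9 hours ago.
Total = 529·(1/2)^(140.7/24) + 529·(1/2)^(93.8/24) + 529·(1/2)^(46.9/24)
      = 9.0922 + 35.231 + 136.52 ≈ 180.84 μg.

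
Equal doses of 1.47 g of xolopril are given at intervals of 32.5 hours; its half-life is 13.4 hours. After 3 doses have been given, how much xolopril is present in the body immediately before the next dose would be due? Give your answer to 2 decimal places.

0.33 g

The 3 doses were given 97.5, 65, 32.5 hours ago.
Total = 1.47·(1/2)^(97.5/13.4) + 1.47·(1/2)^(65/13.4) + 1.47·(1/2)^(32.5/13.4)
      = 0.0094839 + 0.050944 + 0.27366 ≈ 0.33409 g.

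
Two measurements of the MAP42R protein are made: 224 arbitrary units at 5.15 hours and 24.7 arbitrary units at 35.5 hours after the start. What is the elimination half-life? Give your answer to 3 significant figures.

9.54 hours

Over Δt = 35.5 − 5.15 = 30.35 hours, the level fell by a factor of 224/24.7 ≈ 9.0688.
n = log₂(9.0688) ≈ 3.1809 half-lives, so t½ = 30.35/3.1809 ≈ 9.5413 hours.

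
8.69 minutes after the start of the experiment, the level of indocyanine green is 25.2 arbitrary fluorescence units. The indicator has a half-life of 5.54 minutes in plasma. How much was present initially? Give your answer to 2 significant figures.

75 arbitrary fluorescence units

Number of half-lives elapsed: n = 8.69/5.54 ≈ 1.5686.
A₀ = A × 2^n = 25.2 × 2^1.5686 = 25.2 × 2.9662 ≈ 74.747 arbitrary fluorescence units.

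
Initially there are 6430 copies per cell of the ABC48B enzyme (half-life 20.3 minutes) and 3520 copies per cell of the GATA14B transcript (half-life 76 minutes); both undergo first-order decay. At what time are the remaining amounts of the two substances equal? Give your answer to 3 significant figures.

Set 6430·(1/2)^(t/20.3) = 3520·(1/2)^(t/76).
Taking log₂: log₂(6430/3520) = t·(1/20.3 − 1/76).
log₂(1.8267) = 0.86924; 1/20.3 − 1/76 = 0.036103.
t = 0.86924 / 0.036103 ≈ 24.077 minutes.

24.1 minutes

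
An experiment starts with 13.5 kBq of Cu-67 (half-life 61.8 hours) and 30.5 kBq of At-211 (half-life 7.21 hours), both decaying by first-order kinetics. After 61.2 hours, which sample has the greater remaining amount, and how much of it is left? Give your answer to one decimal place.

Cu-67: 13.5 × (1/2)^0.99029 ≈ 6.7956 kBq.
At-211: 30.5 × (1/2)^8.4882 ≈ 0.084936 kBq.
Cu-67 has more remaining, at ≈ 6.7956 kBq.

Cu-67, 6.8 kBq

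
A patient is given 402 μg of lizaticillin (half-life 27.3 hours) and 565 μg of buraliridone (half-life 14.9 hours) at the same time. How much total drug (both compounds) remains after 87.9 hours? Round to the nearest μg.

53 μg

lizaticillin: 402 × (1/2)^(87.9/27.3) = 402 × (1/2)^3.2198 ≈ 43.149 μg.
buraliridone: 565 × (1/2)^(87.9/14.9) = 565 × (1/2)^5.8993 ≈ 9.4662 μg.
Total = 43.149 + 9.4662 ≈ 52.616 μg.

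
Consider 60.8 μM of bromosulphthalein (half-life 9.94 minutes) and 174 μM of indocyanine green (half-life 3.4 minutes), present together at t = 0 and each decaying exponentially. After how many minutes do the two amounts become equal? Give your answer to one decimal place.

7.8 minutes

Set 60.8·(1/2)^(t/9.94) = 174·(1/2)^(t/3.4).
Taking log₂: log₂(60.8/174) = t·(1/9.94 − 1/3.4).
log₂(0.34943) = -1.5169; 1/9.94 − 1/3.4 = -0.19351.
t = -1.5169 / -0.19351 ≈ 7.8389 minutes.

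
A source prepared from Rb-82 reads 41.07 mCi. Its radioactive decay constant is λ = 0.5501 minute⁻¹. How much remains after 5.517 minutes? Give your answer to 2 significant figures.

t½ = ln 2 / λ = 0.69315 / 0.5501 ≈ 1.26 minutes.
Number of half-lives: n = 5.517/1.26 ≈ 4.3784.
Remaining = 41.07 × (1/2)^4.3784 = 41.07 × 0.048079 ≈ 1.9746 mCi.

2.0 mCi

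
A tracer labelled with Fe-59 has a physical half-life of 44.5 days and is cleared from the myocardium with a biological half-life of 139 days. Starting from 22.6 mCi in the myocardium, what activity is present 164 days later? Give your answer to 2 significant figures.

0.78 mCi

1/t_eff = 1/t_phys + 1/t_biol = 1/44.5 + 1/139 = 0.029666 per day.
t_eff = 44.5 × 139 / (44.5 + 139) ≈ 33.708 days.
Remaining = 22.6 × (1/2)^(164/33.708) = 22.6 × (1/2)^4.8652 ≈ 0.77539 mCi.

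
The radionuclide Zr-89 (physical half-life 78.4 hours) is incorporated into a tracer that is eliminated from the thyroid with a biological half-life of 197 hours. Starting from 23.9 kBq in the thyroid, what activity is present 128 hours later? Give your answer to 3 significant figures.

1/t_eff = 1/t_phys + 1/t_biol = 1/78.4 + 1/197 = 0.017831 per hour.
t_eff = 78.4 × 197 / (78.4 + 197) ≈ 56.081 hours.
Remaining = 23.9 × (1/2)^(128/56.081) = 23.9 × (1/2)^2.2824 ≈ 4.9128 kBq.

4.91 kBq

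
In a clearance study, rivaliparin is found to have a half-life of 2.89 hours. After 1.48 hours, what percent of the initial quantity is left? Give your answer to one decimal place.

n = 1.48/2.89 ≈ 0.51211 half-lives.
Fraction remaining = (1/2)^0.51211 ≈ 0.7012, i.e. 70.12%.

70.1%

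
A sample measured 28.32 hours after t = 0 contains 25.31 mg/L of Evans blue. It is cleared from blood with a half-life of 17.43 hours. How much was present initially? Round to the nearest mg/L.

78 mg/L

Number of half-lives elapsed: n = 28.32/17.43 ≈ 1.6248.
A₀ = A × 2^n = 25.31 × 2^1.6248 = 25.31 × 3.084 ≈ 78.055 mg/L.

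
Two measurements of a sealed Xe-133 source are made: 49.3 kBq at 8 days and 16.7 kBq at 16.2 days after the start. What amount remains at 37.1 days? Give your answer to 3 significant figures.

Over Δt = 16.2 − 8 = 8.2 days, the level fell by a factor of 49.3/16.7 ≈ 2.9521.
n = log₂(2.9521) ≈ 1.5617 half-lives, so t½ = 8.2/1.5617 ≈ 5.2506 days.
From t = 16.2 to t = 37.1: 16.7 × (1/2)^((37.1−16.2)/5.2506) ≈ 1.0579 kBq.

1.06 kBq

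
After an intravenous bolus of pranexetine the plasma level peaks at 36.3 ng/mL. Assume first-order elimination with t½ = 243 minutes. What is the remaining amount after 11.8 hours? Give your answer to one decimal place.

Convert the elapsed time: 11.8 hours = 708 minutes.
Number of half-lives: n = 708/243 ≈ 2.9136.
Remaining = 36.3 × (1/2)^2.9136 = 36.3 × 0.13272 ≈ 4.8176 ng/mL.

4.8 ng/mL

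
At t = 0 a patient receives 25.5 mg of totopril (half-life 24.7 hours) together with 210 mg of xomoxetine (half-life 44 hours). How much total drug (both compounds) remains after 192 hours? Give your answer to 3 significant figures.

totopril: 25.5 × (1/2)^(192/24.7) = 25.5 × (1/2)^7.7733 ≈ 0.11656 mg.
xomoxetine: 210 × (1/2)^(192/44) = 210 × (1/2)^4.3636 ≈ 10.201 mg.
Total = 0.11656 + 10.201 ≈ 10.317 mg.

10.3 mg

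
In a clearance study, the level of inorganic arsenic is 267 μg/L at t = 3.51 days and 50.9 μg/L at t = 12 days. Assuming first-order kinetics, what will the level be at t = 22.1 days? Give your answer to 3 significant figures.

Over Δt = 12 − 3.51 = 8.49 days, the level fell by a factor of 267/50.9 ≈ 5.2456.
n = log₂(5.2456) ≈ 2.3911 half-lives, so t½ = 8.49/2.3911 ≈ 3.5507 days.
From t = 12 to t = 22.1: 50.9 × (1/2)^((22.1−12)/3.5507) ≈ 7.0864 μg/L.

7.09 μg/L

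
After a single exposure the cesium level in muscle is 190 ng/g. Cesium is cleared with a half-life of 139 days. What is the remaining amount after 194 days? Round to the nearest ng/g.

72 ng/g

Number of half-lives: n = 194/139 ≈ 1.3957.
Remaining = 190 × (1/2)^1.3957 = 190 × 0.38006 ≈ 72.212 ng/g.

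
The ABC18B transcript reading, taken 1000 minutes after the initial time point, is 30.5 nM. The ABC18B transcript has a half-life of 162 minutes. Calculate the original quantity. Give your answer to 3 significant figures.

Number of half-lives elapsed: n = 1000/162 ≈ 6.1728.
A₀ = A × 2^n = 30.5 × 2^6.1728 = 30.5 × 72.146 ≈ 2200.4 nM.

2200 nM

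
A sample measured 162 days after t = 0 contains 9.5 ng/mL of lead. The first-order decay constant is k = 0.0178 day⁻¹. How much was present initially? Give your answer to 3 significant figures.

170 ng/mL

t½ = ln 2 / k = 0.69315 / 0.0178 ≈ 38.941 days.
Number of half-lives elapsed: n = 162/38.941 ≈ 4.1602.
A₀ = A × 2^n = 9.5 × 2^4.1602 = 9.5 × 17.879 ≈ 169.85 ng/mL.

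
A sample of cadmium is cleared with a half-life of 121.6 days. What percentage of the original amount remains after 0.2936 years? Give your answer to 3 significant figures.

0.2936 years = 107.164 days.
n = 107.164/121.6 ≈ 0.88128 half-lives.
Fraction remaining = (1/2)^0.88128 ≈ 0.54288, i.e. 54.288%.

54.3%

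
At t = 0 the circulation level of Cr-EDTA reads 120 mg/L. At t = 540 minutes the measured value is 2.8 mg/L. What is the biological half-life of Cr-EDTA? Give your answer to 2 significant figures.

A/A₀ = 2.8/120 ≈ 0.023333.
n = log₂(42.857) ≈ 5.4215 half-lives elapsed in 540 minutes.
t½ = 540/5.4215 ≈ 99.604 minutes.

100 minutes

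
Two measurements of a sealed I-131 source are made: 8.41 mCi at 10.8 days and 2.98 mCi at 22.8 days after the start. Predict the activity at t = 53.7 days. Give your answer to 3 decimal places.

Over Δt = 22.8 − 10.8 = 12 days, the level fell by a factor of 8.41/2.98 ≈ 2.8221.
n = log₂(2.8221) ≈ 1.4968 half-lives, so t½ = 12/1.4968 ≈ 8.0171 days.
From t = 22.8 to t = 53.7: 2.98 × (1/2)^((53.7−22.8)/8.0171) ≈ 0.20605 mCi.

0.206 mCi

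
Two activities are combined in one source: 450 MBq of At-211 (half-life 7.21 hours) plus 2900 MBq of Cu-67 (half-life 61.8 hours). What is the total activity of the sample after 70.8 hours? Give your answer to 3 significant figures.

At-211: 450 × (1/2)^(70.8/7.21) = 450 × (1/2)^9.8197 ≈ 0.49795 MBq.
Cu-67: 2900 × (1/2)^(70.8/61.8) = 2900 × (1/2)^1.1456 ≈ 1310.8 MBq.
Total = 0.49795 + 1310.8 ≈ 1311.3 MBq.

1310 MBq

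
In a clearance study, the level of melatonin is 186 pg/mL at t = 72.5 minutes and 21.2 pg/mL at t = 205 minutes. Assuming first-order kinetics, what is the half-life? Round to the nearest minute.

Over Δt = 205 − 72.5 = 132.5 minutes, the level fell by a factor of 186/21.2 ≈ 8.7736.
n = log₂(8.7736) ≈ 3.1332 half-lives, so t½ = 132.5/3.1332 ≈ 42.289 minutes.

42 minutes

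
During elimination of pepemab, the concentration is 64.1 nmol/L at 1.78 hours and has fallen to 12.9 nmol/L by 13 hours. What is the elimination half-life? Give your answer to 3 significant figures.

Over Δt = 13 − 1.78 = 11.22 hours, the level fell by a factor of 64.1/12.9 ≈ 4.969.
n = log₂(4.969) ≈ 2.313 half-lives, so t½ = 11.22/2.313 ≈ 4.8509 hours.

4.85 hours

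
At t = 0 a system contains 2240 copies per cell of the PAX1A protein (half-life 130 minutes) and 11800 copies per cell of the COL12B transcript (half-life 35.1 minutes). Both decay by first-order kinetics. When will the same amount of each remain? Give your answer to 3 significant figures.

Set 2240·(1/2)^(t/130) = 11800·(1/2)^(t/35.1).
Taking log₂: log₂(2240/11800) = t·(1/130 − 1/35.1).
log₂(0.18983) = -2.3972; 1/130 − 1/35.1 = -0.020798.
t = -2.3972 / -0.020798 ≈ 115.26 minutes.

115 minutes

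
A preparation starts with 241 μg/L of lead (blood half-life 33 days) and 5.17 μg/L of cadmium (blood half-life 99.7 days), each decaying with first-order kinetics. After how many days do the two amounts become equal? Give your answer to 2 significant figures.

Set 241·(1/2)^(t/33) = 5.17·(1/2)^(t/99.7).
Taking log₂: log₂(241/5.17) = t·(1/33 − 1/99.7).
log₂(46.615) = 5.5427; 1/33 − 1/99.7 = 0.020273.
t = 5.5427 / 0.020273 ≈ 273.41 days.

270 days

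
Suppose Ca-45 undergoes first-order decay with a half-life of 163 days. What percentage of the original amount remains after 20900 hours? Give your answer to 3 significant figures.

2.46%

20900 hours = 870.833 days.
n = 870.833/163 ≈ 5.3425 half-lives.
Fraction remaining = (1/2)^5.3425 ≈ 0.024645, i.e. 2.4645%.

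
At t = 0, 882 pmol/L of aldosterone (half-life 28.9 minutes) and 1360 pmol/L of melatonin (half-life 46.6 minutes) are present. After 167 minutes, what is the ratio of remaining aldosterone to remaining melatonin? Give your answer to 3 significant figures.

aldosterone: 882 × (1/2)^(167/28.9) = 882 × (1/2)^5.7785 ≈ 16.068 pmol/L.
melatonin: 1360 × (1/2)^(167/46.6) = 1360 × (1/2)^3.5837 ≈ 113.43 pmol/L.
Ratio ≈ 16.068 / 113.43 ≈ 0.14165.

0.142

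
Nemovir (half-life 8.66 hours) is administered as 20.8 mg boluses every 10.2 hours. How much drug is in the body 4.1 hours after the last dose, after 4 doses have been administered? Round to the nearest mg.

26 mg

The 4 doses were given 34.7, 24.5, 14.3, 4.1 hours ago.
Total = 20.8·(1/2)^(34.7/8.66) + 20.8·(1/2)^(24.5/8.66) + 20.8·(1/2)^(14.3/8.66) + 20.8·(1/2)^(4.1/8.66)
      = 1.2938 + 2.927 + 6.6219 + 14.981 ≈ 25.824 mg.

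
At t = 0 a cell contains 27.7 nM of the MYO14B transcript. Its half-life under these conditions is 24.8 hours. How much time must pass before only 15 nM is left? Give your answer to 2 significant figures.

22 hours

Fraction remaining = 15/27.7 ≈ 0.54152.
n = log₂(27.7/15) = ln(1.8467)/ln 2 ≈ 0.88492 half-lives.
t = n × t½ = 0.88492 × 24.8 ≈ 21.946 hours.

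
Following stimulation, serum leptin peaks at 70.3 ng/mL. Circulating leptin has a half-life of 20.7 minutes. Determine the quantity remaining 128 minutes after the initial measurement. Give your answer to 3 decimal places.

0.967 ng/mL

Number of half-lives: n = 128/20.7 ≈ 6.1836.
Remaining = 70.3 × (1/2)^6.1836 = 70.3 × 0.013758 ≈ 0.96719 ng/mL.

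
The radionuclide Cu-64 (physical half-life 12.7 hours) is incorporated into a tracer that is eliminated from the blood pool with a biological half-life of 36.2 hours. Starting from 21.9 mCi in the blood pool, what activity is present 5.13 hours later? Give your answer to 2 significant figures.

15 mCi

1/t_eff = 1/t_phys + 1/t_biol = 1/12.7 + 1/36.2 = 0.10636 per hour.
t_eff = 12.7 × 36.2 / (12.7 + 36.2) ≈ 9.4016 hours.
Remaining = 21.9 × (1/2)^(5.13/9.4016) = 21.9 × (1/2)^0.54565 ≈ 15.003 mCi.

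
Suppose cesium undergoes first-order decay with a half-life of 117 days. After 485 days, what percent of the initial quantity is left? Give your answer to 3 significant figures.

n = 485/117 ≈ 4.1453 half-lives.
Fraction remaining = (1/2)^4.1453 ≈ 0.056512, i.e. 5.6512%.

5.65%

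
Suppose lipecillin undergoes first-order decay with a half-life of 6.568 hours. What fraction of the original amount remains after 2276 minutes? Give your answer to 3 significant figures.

0.0183

2276 minutes = 37.9333 hours.
n = 37.9333/6.568 ≈ 5.7755 half-lives.
Fraction remaining = (1/2)^5.7755 ≈ 0.018256.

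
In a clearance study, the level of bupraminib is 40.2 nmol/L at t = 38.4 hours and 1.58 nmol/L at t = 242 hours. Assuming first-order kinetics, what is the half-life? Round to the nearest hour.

44 hours

Over Δt = 242 − 38.4 = 203.6 hours, the level fell by a factor of 40.2/1.58 ≈ 25.443.
n = log₂(25.443) ≈ 4.6692 half-lives, so t½ = 203.6/4.6692 ≈ 43.605 hours.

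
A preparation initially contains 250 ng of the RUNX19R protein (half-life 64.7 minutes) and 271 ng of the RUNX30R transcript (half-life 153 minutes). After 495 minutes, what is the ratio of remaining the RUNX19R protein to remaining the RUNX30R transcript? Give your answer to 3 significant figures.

0.0432

RUNX19R protein: 250 × (1/2)^(495/64.7) = 250 × (1/2)^7.6507 ≈ 1.2441 ng.
RUNX30R transcript: 271 × (1/2)^(495/153) = 271 × (1/2)^3.2353 ≈ 28.777 ng.
Ratio ≈ 1.2441 / 28.777 ≈ 0.043232.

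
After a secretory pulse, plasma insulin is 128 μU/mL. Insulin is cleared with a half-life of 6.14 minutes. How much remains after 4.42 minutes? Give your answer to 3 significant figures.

77.7 μU/mL

Number of half-lives: n = 4.42/6.14 ≈ 0.71987.
Remaining = 128 × (1/2)^0.71987 = 128 × 0.60715 ≈ 77.715 μU/mL.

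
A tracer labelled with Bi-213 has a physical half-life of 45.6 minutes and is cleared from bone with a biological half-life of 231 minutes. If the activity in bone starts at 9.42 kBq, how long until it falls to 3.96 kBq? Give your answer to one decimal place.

1/t_eff = 1/t_phys + 1/t_biol = 1/45.6 + 1/231 = 0.026259 per minute.
t_eff = 45.6 × 231 / (45.6 + 231) ≈ 38.082 minutes.
n = log₂(9.42/3.96) ≈ 1.2502; t = 1.2502 × 38.082 ≈ 47.612 minutes.

47.6 minutes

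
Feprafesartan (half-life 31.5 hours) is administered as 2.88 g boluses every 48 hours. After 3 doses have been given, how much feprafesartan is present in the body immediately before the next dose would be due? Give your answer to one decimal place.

The 3 doses were given 144, 96, 48 hours ago.
Total = 2.88·(1/2)^(144/31.5) + 2.88·(1/2)^(96/31.5) + 2.88·(1/2)^(48/31.5)
      = 0.12113 + 0.34831 + 1.0016 ≈ 1.471 g.

1.5 g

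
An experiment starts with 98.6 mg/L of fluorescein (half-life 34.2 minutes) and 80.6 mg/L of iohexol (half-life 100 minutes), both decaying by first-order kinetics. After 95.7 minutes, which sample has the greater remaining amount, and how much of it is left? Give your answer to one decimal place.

fluorescein: 98.6 × (1/2)^2.7982 ≈ 14.175 mg/L.
iohexol: 80.6 × (1/2)^0.957 ≈ 41.519 mg/L.
Iohexol has more remaining, at ≈ 41.519 mg/L.

iohexol, 41.5 mg/L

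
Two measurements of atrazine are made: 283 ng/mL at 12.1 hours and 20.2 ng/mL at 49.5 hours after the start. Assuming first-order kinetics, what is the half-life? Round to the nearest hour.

10 hours

Over Δt = 49.5 − 12.1 = 37.4 hours, the level fell by a factor of 283/20.2 ≈ 14.01.
n = log₂(14.01) ≈ 3.8084 half-lives, so t½ = 37.4/3.8084 ≈ 9.8205 hours.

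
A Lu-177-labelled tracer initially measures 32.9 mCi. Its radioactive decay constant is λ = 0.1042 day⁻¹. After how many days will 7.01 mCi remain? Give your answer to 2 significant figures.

t½ = ln 2 / λ = 0.69315 / 0.1042 ≈ 6.6521 days.
Fraction remaining = 7.01/32.9 ≈ 0.21307.
n = log₂(32.9/7.01) = ln(4.6933)/ln 2 ≈ 2.2306 half-lives.
t = n × t½ = 2.2306 × 6.6521 ≈ 14.838 days.

15 days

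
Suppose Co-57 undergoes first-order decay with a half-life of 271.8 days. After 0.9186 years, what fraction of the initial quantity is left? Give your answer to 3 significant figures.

0.9186 years = 335.289 days.
n = 335.289/271.8 ≈ 1.2336 half-lives.
Fraction remaining = (1/2)^1.2336 ≈ 0.42526.

0.425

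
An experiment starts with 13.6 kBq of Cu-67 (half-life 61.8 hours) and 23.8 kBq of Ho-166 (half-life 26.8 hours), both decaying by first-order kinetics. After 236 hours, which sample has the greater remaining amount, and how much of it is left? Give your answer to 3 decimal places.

Cu-67: 13.6 × (1/2)^3.8188 ≈ 0.96377 kBq.
Ho-166: 23.8 × (1/2)^8.806 ≈ 0.053176 kBq.
Cu-67 has more remaining, at ≈ 0.96377 kBq.

Cu-67, 0.964 kBq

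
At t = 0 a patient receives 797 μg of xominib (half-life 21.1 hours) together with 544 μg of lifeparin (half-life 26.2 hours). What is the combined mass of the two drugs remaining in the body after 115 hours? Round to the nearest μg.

44 μg

xominib: 797 × (1/2)^(115/21.1) = 797 × (1/2)^5.4502 ≈ 18.229 μg.
lifeparin: 544 × (1/2)^(115/26.2) = 544 × (1/2)^4.3893 ≈ 25.959 μg.
Total = 18.229 + 25.959 ≈ 44.188 μg.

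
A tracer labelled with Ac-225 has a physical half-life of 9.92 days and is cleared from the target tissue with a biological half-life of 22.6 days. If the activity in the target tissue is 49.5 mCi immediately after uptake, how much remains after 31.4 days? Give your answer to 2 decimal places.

2.11 mCi

1/t_eff = 1/t_phys + 1/t_biol = 1/9.92 + 1/22.6 = 0.14505 per day.
t_eff = 9.92 × 22.6 / (9.92 + 22.6) ≈ 6.894 days.
Remaining = 49.5 × (1/2)^(31.4/6.894) = 49.5 × (1/2)^4.5547 ≈ 2.1062 mCi.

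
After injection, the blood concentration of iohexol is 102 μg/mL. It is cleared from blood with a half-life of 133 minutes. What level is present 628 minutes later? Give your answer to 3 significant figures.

3.87 μg/mL

Number of half-lives: n = 628/133 ≈ 4.7218.
Remaining = 102 × (1/2)^4.7218 = 102 × 0.037896 ≈ 3.8654 μg/mL.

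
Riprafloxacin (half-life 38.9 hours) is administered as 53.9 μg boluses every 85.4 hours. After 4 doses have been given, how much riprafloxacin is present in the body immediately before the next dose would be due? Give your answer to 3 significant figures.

15.0 μg

The 4 doses were given 341.6, 256.2, 170.8, 85.4 hours ago.
Total = 53.9·(1/2)^(341.6/38.9) + 53.9·(1/2)^(256.2/38.9) + 53.9·(1/2)^(170.8/38.9) + 53.9·(1/2)^(85.4/38.9)
      = 0.12249 + 0.56101 + 2.5695 + 11.768 ≈ 15.021 μg.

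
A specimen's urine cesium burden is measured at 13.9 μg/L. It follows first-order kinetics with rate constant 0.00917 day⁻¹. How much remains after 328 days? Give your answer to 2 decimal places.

0.69 μg/L

t½ = ln 2 / λ = 0.69315 / 0.00917 ≈ 75.589 days.
Number of half-lives: n = 328/75.589 ≈ 4.3393.
Remaining = 13.9 × (1/2)^4.3393 = 13.9 × 0.049402 ≈ 0.68669 μg/L.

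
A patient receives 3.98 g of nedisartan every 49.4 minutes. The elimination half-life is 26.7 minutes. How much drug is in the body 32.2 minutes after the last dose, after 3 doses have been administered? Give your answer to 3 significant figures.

2.34 g

The 3 doses were given 131, 81.6, 32.2 minutes ago.
Total = 3.98·(1/2)^(131/26.7) + 3.98·(1/2)^(81.6/26.7) + 3.98·(1/2)^(32.2/26.7)
      = 0.13271 + 0.4785 + 1.7252 ≈ 2.3364 g.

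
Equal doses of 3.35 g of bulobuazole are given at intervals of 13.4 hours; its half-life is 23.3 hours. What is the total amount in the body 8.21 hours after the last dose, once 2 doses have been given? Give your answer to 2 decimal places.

The 2 doses were given 21.61, 8.21 hours ago.
Total = 3.35·(1/2)^(21.61/23.3) + 3.35·(1/2)^(8.21/23.3)
      = 1.7614 + 2.6241 ≈ 4.3854 g.

4.39 g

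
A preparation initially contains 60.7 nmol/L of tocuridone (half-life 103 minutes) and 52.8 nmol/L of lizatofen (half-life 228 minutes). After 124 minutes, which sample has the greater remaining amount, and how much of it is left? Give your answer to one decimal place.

lizatofen, 36.2 nmol/L

tocuridone: 60.7 × (1/2)^1.2039 ≈ 26.35 nmol/L.
lizatofen: 52.8 × (1/2)^0.54386 ≈ 36.217 nmol/L.
Lizatofen has more remaining, at ≈ 36.217 nmol/L.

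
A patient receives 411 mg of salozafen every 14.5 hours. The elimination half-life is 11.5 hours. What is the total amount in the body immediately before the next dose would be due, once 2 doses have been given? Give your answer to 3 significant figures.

243 mg

The 2 doses were given 29, 14.5 hours ago.
Total = 411·(1/2)^(29/11.5) + 411·(1/2)^(14.5/11.5)
      = 71.569 + 171.51 ≈ 243.08 mg.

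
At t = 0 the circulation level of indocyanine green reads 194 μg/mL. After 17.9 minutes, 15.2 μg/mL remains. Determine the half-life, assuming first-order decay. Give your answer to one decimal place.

A/A₀ = 15.2/194 ≈ 0.078351.
n = log₂(12.763) ≈ 3.6739 half-lives elapsed in 17.9 minutes.
t½ = 17.9/3.6739 ≈ 4.8722 minutes.

4.9 minutes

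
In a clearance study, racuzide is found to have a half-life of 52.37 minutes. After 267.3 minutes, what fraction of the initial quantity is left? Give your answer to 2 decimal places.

n = 267.3/52.37 ≈ 5.1041 half-lives.
Fraction remaining = (1/2)^5.1041 ≈ 0.029075.

0.03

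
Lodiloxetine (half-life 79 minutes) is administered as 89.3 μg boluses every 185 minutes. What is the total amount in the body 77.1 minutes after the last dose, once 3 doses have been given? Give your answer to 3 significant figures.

The 3 doses were given 447.1, 262.1, 77.1 minutes ago.
Total = 89.3·(1/2)^(447.1/79) + 89.3·(1/2)^(262.1/79) + 89.3·(1/2)^(77.1/79)
      = 1.7667 + 8.9561 + 45.401 ≈ 56.123 μg.

56.1 μg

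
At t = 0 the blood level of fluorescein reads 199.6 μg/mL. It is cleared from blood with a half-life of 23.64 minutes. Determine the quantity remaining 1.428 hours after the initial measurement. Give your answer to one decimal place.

16.2 μg/mL

Convert the elapsed time: 1.428 hours = 85.68 minutes.
Number of half-lives: n = 85.68/23.64 ≈ 3.6244.
Remaining = 199.6 × (1/2)^3.6244 = 199.6 × 0.081088 ≈ 16.185 μg/mL.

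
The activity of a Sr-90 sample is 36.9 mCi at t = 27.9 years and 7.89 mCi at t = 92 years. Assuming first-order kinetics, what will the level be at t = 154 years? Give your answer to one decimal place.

1.8 mCi

Over Δt = 92 − 27.9 = 64.1 years, the level fell by a factor of 36.9/7.89 ≈ 4.6768.
n = log₂(4.6768) ≈ 2.2255 half-lives, so t½ = 64.1/2.2255 ≈ 28.802 years.
From t = 92 to t = 154: 7.89 × (1/2)^((154−92)/28.802) ≈ 1.7745 mCi.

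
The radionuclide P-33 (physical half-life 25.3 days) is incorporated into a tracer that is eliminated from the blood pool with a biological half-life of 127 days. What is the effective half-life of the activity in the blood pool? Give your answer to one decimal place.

21.1 days

1/t_eff = 1/t_phys + 1/t_biol = 1/25.3 + 1/127 = 0.0474 per day.
t_eff = 25.3 × 127 / (25.3 + 127) ≈ 21.097 days.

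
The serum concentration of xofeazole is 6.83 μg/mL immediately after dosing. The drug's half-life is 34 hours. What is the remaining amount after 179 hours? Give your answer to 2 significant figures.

Number of half-lives: n = 179/34 ≈ 5.2647.
Remaining = 6.83 × (1/2)^5.2647 = 6.83 × 0.026012 ≈ 0.17766 μg/mL.

0.18 μg/mL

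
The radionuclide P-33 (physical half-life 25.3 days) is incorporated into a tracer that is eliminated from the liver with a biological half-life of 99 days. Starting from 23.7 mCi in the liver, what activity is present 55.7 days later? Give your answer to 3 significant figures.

3.49 mCi

1/t_eff = 1/t_phys + 1/t_biol = 1/25.3 + 1/99 = 0.049627 per day.
t_eff = 25.3 × 99 / (25.3 + 99) ≈ 20.15 days.
Remaining = 23.7 × (1/2)^(55.7/20.15) = 23.7 × (1/2)^2.7642 ≈ 3.4885 mCi.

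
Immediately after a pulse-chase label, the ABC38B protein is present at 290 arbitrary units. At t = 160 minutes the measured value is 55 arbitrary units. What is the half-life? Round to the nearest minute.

67 minutes

A/A₀ = 55/290 ≈ 0.18966.
n = log₂(5.2727) ≈ 2.3985 half-lives elapsed in 160 minutes.
t½ = 160/2.3985 ≈ 66.707 minutes.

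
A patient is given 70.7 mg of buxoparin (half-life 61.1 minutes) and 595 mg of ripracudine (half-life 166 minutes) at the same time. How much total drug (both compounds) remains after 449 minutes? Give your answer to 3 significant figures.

buxoparin: 70.7 × (1/2)^(449/61.1) = 70.7 × (1/2)^7.3486 ≈ 0.43378 mg.
ripracudine: 595 × (1/2)^(449/166) = 595 × (1/2)^2.7048 ≈ 91.261 mg.
Total = 0.43378 + 91.261 ≈ 91.695 mg.

91.7 mg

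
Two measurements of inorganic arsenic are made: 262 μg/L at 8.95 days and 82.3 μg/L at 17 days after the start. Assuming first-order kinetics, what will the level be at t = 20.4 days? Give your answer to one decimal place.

50.5 μg/L

Over Δt = 17 − 8.95 = 8.05 days, the level fell by a factor of 262/82.3 ≈ 3.1835.
n = log₂(3.1835) ≈ 1.6706 half-lives, so t½ = 8.05/1.6706 ≈ 4.8186 days.
From t = 17 to t = 20.4: 82.3 × (1/2)^((20.4−17)/4.8186) ≈ 50.465 μg/L.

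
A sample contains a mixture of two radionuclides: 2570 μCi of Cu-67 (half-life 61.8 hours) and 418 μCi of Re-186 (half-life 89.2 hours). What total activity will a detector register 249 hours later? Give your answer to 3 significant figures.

Cu-67: 2570 × (1/2)^(249/61.8) = 2570 × (1/2)^4.0291 ≈ 157.41 μCi.
Re-186: 418 × (1/2)^(249/89.2) = 418 × (1/2)^2.7915 ≈ 60.375 μCi.
Total = 157.41 + 60.375 ≈ 217.79 μCi.

218 μCi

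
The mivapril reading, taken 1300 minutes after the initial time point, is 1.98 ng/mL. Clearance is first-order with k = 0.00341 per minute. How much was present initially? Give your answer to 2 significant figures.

t½ = ln 2 / k = 0.69315 / 0.00341 ≈ 203.27 minutes.
Number of half-lives elapsed: n = 1300/203.27 ≈ 6.3955.
A₀ = A × 2^n = 1.98 × 2^6.3955 = 1.98 × 84.184 ≈ 166.68 ng/mL.

170 ng/mL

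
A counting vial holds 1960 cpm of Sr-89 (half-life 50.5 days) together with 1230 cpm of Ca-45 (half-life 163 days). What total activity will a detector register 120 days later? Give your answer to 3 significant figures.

Sr-89: 1960 × (1/2)^(120/50.5) = 1960 × (1/2)^2.3762 ≈ 377.52 cpm.
Ca-45: 1230 × (1/2)^(120/163) = 1230 × (1/2)^0.7362 ≈ 738.39 cpm.
Total = 377.52 + 738.39 ≈ 1115.9 cpm.

1120 cpm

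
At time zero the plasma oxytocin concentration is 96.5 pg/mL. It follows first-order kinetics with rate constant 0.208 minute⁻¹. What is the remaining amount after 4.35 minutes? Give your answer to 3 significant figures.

39.0 pg/mL

t½ = ln 2 / k = 0.69315 / 0.208 ≈ 3.3324 minutes.
Number of half-lives: n = 4.35/3.3324 ≈ 1.3054.
Remaining = 96.5 × (1/2)^1.3054 = 96.5 × 0.40462 ≈ 39.046 pg/mL.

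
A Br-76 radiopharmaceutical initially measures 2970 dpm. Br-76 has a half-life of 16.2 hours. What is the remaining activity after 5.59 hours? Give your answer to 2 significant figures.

2300 dpm

Number of half-lives: n = 5.59/16.2 ≈ 0.34506.
Remaining = 2970 × (1/2)^0.34506 = 2970 × 0.78727 ≈ 2338.2 dpm.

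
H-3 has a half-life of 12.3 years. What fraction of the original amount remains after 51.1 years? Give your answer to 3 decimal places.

0.056

n = 51.1/12.3 ≈ 4.1545 half-lives.
Fraction remaining = (1/2)^4.1545 ≈ 0.056154.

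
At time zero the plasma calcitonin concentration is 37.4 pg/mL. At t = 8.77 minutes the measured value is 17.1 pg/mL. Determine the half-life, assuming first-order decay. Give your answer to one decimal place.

7.8 minutes

A/A₀ = 17.1/37.4 ≈ 0.45722.
n = log₂(2.1871) ≈ 1.129 half-lives elapsed in 8.77 minutes.
t½ = 8.77/1.129 ≈ 7.7676 minutes.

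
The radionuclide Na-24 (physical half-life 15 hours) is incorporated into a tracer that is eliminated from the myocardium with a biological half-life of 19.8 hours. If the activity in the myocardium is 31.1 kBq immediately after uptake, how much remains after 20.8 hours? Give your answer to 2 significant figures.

5.7 kBq

1/t_eff = 1/t_phys + 1/t_biol = 1/15 + 1/19.8 = 0.11717 per hour.
t_eff = 15 × 19.8 / (15 + 19.8) ≈ 8.5345 hours.
Remaining = 31.1 × (1/2)^(20.8/8.5345) = 31.1 × (1/2)^2.4372 ≈ 5.7425 kBq.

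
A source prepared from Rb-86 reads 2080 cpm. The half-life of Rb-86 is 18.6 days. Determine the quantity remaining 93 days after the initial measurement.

65 cpm

Elapsed time is 5 half-lives (93/18.6).
Each half-life halves the amount: 2080 × (1/2)^5 = 2080/32 = 65 cpm.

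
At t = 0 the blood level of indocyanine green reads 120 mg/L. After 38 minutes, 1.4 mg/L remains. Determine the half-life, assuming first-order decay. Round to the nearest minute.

A/A₀ = 1.4/120 ≈ 0.011667.
n = log₂(85.714) ≈ 6.4215 half-lives elapsed in 38 minutes.
t½ = 38/6.4215 ≈ 5.9177 minutes.

6 minutes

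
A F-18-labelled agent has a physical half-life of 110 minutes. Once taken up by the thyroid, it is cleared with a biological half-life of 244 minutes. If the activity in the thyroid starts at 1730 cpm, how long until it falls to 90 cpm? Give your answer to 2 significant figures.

1/t_eff = 1/t_phys + 1/t_biol = 1/110 + 1/244 = 0.013189 per minute.
t_eff = 110 × 244 / (110 + 244) ≈ 75.819 minutes.
n = log₂(1730/90) ≈ 4.2647; t = 4.2647 × 75.819 ≈ 323.35 minutes.

320 minutes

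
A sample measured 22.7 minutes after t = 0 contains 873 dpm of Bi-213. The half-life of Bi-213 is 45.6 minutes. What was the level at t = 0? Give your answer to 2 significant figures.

Number of half-lives elapsed: n = 22.7/45.6 ≈ 0.49781.
A₀ = A × 2^n = 873 × 2^0.49781 = 873 × 1.4121 ≈ 1232.7 dpm.

1200 dpm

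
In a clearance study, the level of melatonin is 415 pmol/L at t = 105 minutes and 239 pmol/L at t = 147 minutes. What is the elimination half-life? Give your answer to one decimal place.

52.8 minutes

Over Δt = 147 − 105 = 42 minutes, the level fell by a factor of 415/239 ≈ 1.7364.
n = log₂(1.7364) ≈ 0.7961 half-lives, so t½ = 42/0.7961 ≈ 52.757 minutes.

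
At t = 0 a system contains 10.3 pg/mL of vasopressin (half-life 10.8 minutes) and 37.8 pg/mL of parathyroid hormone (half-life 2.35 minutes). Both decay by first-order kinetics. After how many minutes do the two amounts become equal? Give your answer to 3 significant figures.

5.63 minutes

Set 10.3·(1/2)^(t/10.8) = 37.8·(1/2)^(t/2.35).
Taking log₂: log₂(10.3/37.8) = t·(1/10.8 − 1/2.35).
log₂(0.27249) = -1.8757; 1/10.8 − 1/2.35 = -0.33294.
t = -1.8757 / -0.33294 ≈ 5.6339 minutes.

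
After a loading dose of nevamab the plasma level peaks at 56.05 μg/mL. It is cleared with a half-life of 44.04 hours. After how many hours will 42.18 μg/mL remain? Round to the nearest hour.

18 hours

Fraction remaining = 42.18/56.05 ≈ 0.75254.
n = log₂(56.05/42.18) = ln(1.3288)/ln 2 ≈ 0.41016 half-lives.
t = n × t½ = 0.41016 × 44.04 ≈ 18.063 hours.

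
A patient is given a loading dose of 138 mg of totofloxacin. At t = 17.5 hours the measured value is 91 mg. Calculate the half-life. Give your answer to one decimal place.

29.1 hours

A/A₀ = 91/138 ≈ 0.65942.
n = log₂(1.5165) ≈ 0.60073 half-lives elapsed in 17.5 hours.
t½ = 17.5/0.60073 ≈ 29.131 hours.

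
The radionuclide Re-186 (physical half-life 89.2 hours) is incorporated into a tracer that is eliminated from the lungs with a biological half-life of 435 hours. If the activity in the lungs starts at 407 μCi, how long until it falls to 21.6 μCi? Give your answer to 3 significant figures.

314 hours

1/t_eff = 1/t_phys + 1/t_biol = 1/89.2 + 1/435 = 0.01351 per hour.
t_eff = 89.2 × 435 / (89.2 + 435) ≈ 74.021 hours.
n = log₂(407/21.6) ≈ 4.2359; t = 4.2359 × 74.021 ≈ 313.55 hours.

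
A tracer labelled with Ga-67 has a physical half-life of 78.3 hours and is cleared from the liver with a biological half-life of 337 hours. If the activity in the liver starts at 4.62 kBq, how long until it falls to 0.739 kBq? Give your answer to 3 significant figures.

1/t_eff = 1/t_phys + 1/t_biol = 1/78.3 + 1/337 = 0.015739 per hour.
t_eff = 78.3 × 337 / (78.3 + 337) ≈ 63.537 hours.
n = log₂(4.62/0.739) ≈ 2.6442; t = 2.6442 × 63.537 ≈ 168.01 hours.

168 hours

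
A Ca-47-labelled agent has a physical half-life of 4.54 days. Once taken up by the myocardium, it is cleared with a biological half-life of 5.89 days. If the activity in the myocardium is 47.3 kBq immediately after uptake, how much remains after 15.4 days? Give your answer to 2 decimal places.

1/t_eff = 1/t_phys + 1/t_biol = 1/4.54 + 1/5.89 = 0.39004 per day.
t_eff = 4.54 × 5.89 / (4.54 + 5.89) ≈ 2.5638 days.
Remaining = 47.3 × (1/2)^(15.4/2.5638) = 47.3 × (1/2)^6.0067 ≈ 0.73565 kBq.

0.74 kBq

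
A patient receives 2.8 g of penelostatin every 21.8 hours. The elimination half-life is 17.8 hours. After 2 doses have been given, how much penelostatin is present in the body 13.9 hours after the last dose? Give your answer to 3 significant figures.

2.33 g

The 2 doses were given 35.7, 13.9 hours ago.
Total = 2.8·(1/2)^(35.7/17.8) + 2.8·(1/2)^(13.9/17.8)
      = 0.69728 + 1.6296 ≈ 2.3269 g.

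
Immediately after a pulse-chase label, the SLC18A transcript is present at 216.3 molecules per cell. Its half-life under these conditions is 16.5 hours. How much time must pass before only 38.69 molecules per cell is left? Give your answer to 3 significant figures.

Fraction remaining = 38.69/216.3 ≈ 0.17887.
n = log₂(216.3/38.69) = ln(5.5906)/ln 2 ≈ 2.483 half-lives.
t = n × t½ = 2.483 × 16.5 ≈ 40.97 hours.

41.0 hours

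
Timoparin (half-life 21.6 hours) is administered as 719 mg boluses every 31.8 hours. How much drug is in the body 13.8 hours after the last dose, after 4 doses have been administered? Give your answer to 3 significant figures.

The 4 doses were given 109.2, 77.4, 45.6, 13.8 hours ago.
Total = 719·(1/2)^(109.2/21.6) + 719·(1/2)^(77.4/21.6) + 719·(1/2)^(45.6/21.6) + 719·(1/2)^(13.8/21.6)
      = 21.62 + 59.984 + 166.43 + 461.75 ≈ 709.78 mg.

710 mg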